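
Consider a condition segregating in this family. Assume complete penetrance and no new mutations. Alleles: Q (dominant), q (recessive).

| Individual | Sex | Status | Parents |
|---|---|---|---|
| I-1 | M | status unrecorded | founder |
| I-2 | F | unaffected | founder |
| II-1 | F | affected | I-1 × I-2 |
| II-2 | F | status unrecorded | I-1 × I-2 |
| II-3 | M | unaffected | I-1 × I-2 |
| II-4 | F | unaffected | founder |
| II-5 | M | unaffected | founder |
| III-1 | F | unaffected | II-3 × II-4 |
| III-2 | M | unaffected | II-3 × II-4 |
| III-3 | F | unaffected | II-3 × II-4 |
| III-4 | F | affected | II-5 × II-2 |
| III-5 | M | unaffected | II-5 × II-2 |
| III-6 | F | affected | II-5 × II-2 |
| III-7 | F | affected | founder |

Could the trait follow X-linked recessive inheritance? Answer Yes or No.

No

Under X-linked recessive, III-4 (affected, female) cannot arise from II-5 (unaffected) × II-2 (unrecorded).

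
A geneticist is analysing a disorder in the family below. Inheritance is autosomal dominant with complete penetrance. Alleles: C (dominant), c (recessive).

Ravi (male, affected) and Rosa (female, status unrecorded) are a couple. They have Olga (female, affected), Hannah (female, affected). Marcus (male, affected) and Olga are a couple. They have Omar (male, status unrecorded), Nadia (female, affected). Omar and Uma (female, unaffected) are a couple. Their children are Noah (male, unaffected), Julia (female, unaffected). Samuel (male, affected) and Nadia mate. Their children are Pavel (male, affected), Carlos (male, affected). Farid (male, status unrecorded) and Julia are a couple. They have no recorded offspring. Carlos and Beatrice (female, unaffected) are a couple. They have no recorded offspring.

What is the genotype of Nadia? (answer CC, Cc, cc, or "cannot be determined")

cannot be determined

Nadia's phenotype allows CC or Cc, and no parent or child forces a single allele at both positions; consistent genotype assignments exist with Nadia as CC or Cc.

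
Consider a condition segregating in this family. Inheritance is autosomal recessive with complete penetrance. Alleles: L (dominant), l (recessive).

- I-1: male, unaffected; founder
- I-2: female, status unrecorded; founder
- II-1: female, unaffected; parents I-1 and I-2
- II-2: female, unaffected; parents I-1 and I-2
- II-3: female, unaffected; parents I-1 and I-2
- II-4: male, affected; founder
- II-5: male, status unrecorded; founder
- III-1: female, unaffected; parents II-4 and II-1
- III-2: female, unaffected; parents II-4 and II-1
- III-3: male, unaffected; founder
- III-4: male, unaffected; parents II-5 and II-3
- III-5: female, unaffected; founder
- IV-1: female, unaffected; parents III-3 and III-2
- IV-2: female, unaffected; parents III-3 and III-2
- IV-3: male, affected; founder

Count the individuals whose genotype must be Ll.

2

Obligate heterozygotes: III-1 is unaffected so carries L and received l from II-4 (ll), so III-1 is Ll; III-2 is unaffected so carries L and received l from II-4 (ll), so III-2 is Ll.
Every other individual is either homozygous by phenotype or has at least one consistent homozygous assignment, so the count is 2.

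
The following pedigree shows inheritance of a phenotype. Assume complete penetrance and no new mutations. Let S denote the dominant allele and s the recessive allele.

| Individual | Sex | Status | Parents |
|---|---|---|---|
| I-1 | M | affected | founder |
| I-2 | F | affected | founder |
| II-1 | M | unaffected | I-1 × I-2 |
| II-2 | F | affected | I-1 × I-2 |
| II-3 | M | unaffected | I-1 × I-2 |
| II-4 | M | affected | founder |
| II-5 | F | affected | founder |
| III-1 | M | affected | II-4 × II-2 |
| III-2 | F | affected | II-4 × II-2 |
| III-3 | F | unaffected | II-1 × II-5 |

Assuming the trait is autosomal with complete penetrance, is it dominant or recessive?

I-1 and I-2 are both affected yet have an unaffected child II-1. Under a recessive model two affected parents are homozygous and every child would be affected, so the trait cannot be recessive.

dominant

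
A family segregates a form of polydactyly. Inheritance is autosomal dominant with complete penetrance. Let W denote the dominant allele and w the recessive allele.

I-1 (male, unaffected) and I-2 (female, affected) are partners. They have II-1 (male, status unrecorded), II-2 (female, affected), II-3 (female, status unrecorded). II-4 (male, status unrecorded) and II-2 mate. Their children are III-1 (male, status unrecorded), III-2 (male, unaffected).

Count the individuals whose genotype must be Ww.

Obligate heterozygotes: II-2 is affected so carries W and received w from I-1 (ww), so II-2 is Ww.
Every other individual is either homozygous by phenotype or has at least one consistent homozygous assignment, so the count is 1.

1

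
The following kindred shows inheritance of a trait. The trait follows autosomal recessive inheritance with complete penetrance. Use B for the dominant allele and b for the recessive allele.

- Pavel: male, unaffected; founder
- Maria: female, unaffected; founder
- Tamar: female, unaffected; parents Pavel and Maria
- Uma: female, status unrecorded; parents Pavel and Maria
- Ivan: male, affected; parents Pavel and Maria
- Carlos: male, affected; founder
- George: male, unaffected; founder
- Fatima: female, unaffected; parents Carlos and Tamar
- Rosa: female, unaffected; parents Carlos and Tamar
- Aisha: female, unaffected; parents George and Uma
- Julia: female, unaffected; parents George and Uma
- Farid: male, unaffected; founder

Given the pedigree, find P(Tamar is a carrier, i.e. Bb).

1/3

Pavel is unaffected so carries B and passed b to Ivan (bb), so Pavel is Bb.
Maria is unaffected so carries B and passed b to Ivan (bb), so Maria is Bb.
Their cross gives offspring ratios 1/4 BB : 1/2 Bb : 1/4 bb. Conditioning on Tamar being unaffected, P(Bb) = 1/2 / 3/4 = 2/3 before taking Tamar's own offspring into account.
Carlos is affected, so Carlos is bb.
Now use Tamar's offspring. Probability of each recorded status — unaffected daughter Fatima: 1/2 if Tamar is Bb, 1 if BB; unaffected daughter Rosa: 1/2 if Tamar is Bb, 1 if BB.
Bayes: P(Bb) = 2/3·1/4 / (2/3·1/4 + 1/3·1) = 1/3.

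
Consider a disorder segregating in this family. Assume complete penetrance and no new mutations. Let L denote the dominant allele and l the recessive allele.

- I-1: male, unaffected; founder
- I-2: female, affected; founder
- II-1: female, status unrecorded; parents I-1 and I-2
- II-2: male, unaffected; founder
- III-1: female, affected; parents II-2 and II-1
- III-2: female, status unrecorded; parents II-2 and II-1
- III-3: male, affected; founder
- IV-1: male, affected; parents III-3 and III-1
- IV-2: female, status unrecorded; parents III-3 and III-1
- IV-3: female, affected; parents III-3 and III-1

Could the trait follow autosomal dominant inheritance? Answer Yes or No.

A consistent assignment under autosomal dominant exists: I-1 ll, I-2 LL, II-1 Ll, II-2 ll, III-1 Ll, III-2 Ll, III-3 LL, IV-1 LL, IV-2 LL, IV-3 LL.
In this assignment every recorded phenotype matches its genotype and every non-founder's genotype is obtainable from its parents' genotypes, so the pedigree is consistent.

Yes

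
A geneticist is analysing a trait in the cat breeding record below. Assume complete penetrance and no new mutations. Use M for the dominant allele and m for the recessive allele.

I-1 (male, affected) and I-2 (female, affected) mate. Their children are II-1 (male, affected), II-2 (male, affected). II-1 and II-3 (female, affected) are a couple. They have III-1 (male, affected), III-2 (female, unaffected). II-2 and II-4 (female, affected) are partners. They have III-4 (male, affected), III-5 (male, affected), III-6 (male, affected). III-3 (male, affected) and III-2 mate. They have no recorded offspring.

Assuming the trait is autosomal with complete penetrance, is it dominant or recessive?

dominant

II-1 and II-3 are both affected yet have an unaffected child III-2. Under a recessive model two affected parents are homozygous and every child would be affected, so the trait cannot be recessive.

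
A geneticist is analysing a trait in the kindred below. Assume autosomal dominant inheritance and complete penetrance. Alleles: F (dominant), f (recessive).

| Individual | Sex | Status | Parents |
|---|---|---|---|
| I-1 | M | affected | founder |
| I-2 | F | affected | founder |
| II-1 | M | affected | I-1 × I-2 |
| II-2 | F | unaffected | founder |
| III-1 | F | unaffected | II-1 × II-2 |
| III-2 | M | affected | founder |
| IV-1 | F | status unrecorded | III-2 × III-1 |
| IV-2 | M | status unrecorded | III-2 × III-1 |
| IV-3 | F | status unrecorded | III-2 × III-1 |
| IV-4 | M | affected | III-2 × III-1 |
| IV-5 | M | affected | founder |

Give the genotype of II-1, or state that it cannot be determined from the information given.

Ff

From phenotype alone, II-1 is FF or Ff.
II-1 is affected so carries F and passed f to III-1 (ff), so II-1 is Ff.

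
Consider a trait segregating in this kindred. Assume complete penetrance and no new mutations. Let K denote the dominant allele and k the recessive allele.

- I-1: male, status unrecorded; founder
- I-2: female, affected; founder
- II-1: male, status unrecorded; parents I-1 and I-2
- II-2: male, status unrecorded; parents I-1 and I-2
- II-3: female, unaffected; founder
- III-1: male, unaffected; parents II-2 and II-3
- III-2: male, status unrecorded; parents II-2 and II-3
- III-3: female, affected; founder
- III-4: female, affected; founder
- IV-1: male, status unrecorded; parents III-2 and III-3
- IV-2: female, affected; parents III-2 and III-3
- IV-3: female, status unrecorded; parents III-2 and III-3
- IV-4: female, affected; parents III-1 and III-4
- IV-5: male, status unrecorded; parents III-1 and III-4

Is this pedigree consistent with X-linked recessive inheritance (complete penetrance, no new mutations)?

Under X-linked recessive, IV-4 (affected, female) cannot arise from III-1 (unaffected) × III-4 (affected).

No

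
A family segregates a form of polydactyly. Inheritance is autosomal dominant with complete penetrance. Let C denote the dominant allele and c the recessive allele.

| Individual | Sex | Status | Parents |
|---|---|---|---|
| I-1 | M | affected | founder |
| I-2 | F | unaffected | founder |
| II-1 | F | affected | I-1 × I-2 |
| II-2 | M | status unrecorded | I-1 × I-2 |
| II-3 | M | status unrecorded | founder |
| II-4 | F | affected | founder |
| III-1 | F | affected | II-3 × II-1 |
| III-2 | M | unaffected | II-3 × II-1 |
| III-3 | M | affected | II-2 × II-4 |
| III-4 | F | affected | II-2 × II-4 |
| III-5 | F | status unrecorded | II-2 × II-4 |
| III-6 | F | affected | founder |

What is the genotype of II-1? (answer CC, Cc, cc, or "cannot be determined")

Cc

From phenotype alone, II-1 is CC or Cc.
II-1 is affected so carries C and received c from I-2 (cc), so II-1 is Cc.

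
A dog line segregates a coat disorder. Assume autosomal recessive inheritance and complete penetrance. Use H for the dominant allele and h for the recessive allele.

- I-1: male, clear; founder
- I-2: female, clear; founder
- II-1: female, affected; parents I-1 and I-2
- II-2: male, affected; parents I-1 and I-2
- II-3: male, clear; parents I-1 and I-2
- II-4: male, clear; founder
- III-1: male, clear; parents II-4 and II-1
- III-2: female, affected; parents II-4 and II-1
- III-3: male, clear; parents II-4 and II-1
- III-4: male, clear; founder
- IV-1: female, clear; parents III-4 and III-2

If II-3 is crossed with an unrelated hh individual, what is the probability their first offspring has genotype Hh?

I-1 is clear so carries H and passed h to II-1 (hh), so I-1 is Hh.
I-2 is clear so carries H and passed h to II-1 (hh), so I-2 is Hh.
II-3 is a clear offspring of I-1 (Hh) × I-2 (Hh), whose cross gives 1/4 HH : 1/2 Hh : 1/4 hh; conditioning on being clear, II-3 is HH with probability 1/3, Hh with probability 2/3.
Summing over parental genotype combinations, P(offspring has genotype Hh) = 1/3·1 + 2/3·1/2 = 2/3.

2/3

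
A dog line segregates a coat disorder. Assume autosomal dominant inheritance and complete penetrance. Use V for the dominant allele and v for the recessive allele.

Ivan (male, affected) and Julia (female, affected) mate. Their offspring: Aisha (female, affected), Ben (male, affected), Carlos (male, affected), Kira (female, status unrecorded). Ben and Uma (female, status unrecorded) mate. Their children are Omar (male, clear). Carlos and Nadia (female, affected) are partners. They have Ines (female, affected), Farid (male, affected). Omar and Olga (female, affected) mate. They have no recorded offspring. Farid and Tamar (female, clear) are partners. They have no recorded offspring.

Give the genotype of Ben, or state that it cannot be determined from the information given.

From phenotype alone, Ben is VV or Vv.
Ben is affected so carries V and passed v to Omar (vv), so Ben is Vv.

Vv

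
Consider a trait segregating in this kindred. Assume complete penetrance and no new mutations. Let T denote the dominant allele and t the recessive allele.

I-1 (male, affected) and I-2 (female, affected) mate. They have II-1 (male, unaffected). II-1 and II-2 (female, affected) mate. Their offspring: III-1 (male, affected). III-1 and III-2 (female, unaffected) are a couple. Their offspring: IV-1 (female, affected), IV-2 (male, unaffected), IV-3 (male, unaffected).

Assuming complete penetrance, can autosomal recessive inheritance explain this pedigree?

Under autosomal recessive, II-1 (unaffected, male) cannot arise from I-1 (affected) × I-2 (affected).

No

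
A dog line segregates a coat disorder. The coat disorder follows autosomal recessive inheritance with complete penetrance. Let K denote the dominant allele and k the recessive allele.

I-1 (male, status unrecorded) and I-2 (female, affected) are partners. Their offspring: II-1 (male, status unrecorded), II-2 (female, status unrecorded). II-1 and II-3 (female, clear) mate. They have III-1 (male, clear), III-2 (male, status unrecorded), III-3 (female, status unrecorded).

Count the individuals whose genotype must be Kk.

0

No individual's genotype is forced to Kk by the pedigree, so the count is 0.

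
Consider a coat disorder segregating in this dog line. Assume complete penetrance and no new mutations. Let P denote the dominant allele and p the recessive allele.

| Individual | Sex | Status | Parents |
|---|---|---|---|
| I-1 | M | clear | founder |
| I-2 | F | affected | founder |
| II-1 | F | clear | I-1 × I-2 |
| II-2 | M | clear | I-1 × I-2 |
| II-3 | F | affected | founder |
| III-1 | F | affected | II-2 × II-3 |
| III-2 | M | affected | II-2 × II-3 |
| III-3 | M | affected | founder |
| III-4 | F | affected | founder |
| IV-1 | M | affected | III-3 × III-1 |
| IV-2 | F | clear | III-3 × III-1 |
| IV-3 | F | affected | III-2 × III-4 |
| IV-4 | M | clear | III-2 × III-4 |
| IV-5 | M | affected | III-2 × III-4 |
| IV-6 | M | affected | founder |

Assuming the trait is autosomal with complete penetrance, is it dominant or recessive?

dominant

III-3 and III-1 are both affected yet have a clear child IV-2. Under a recessive model two affected parents are homozygous and every child would be affected, so the trait cannot be recessive.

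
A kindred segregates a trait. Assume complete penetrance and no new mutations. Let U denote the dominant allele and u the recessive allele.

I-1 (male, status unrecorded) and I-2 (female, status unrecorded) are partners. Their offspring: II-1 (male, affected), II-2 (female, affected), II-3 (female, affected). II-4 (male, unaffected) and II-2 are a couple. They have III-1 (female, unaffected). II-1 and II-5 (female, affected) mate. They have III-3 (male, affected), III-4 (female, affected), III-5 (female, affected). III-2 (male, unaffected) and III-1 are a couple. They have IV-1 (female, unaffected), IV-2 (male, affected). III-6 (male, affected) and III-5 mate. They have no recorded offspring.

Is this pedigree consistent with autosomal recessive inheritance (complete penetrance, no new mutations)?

Yes

A consistent assignment under autosomal recessive exists: I-1 Uu, I-2 Uu, II-1 uu, II-2 uu, II-3 uu, II-4 UU, II-5 uu, III-1 Uu, III-2 Uu, III-3 uu, III-4 uu, III-5 uu, III-6 uu, IV-1 UU, IV-2 uu.
In this assignment every recorded phenotype matches its genotype and every non-founder's genotype is obtainable from its parents' genotypes, so the pedigree is consistent.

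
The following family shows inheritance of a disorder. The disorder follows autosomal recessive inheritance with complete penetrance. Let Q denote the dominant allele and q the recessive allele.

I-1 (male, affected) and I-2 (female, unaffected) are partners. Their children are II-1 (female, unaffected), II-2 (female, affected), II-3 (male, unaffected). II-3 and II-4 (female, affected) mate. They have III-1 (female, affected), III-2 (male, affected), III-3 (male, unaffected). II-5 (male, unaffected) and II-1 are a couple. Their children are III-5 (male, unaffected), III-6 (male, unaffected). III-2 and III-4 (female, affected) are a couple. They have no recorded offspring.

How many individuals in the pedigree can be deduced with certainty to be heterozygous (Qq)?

Obligate heterozygotes: I-2 is unaffected so carries Q and passed q to II-2 (qq), so I-2 is Qq; II-1 is unaffected so carries Q and received q from I-1 (qq), so II-1 is Qq; II-3 is unaffected so carries Q and received q from I-1 (qq), so II-3 is Qq; III-3 is unaffected so carries Q and received q from II-4 (qq), so III-3 is Qq.
Every other individual is either homozygous by phenotype or has at least one consistent homozygous assignment, so the count is 4.

4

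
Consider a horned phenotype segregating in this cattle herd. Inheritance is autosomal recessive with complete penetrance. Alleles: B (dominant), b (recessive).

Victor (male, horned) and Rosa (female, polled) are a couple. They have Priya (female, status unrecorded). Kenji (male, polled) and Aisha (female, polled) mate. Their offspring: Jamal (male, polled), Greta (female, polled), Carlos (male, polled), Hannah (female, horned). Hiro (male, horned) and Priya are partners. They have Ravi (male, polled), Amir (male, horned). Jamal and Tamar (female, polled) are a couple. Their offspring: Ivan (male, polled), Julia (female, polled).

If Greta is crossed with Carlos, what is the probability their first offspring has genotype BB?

Kenji is polled so carries B and passed b to Hannah (bb), so Kenji is Bb.
Aisha is polled so carries B and passed b to Hannah (bb), so Aisha is Bb.
Greta is a polled offspring of Kenji (Bb) × Aisha (Bb), whose cross gives 1/4 BB : 1/2 Bb : 1/4 bb; conditioning on being polled, Greta is BB with probability 1/3, Bb with probability 2/3.
Carlos is a polled offspring of Kenji (Bb) × Aisha (Bb), whose cross gives 1/4 BB : 1/2 Bb : 1/4 bb; conditioning on being polled, Carlos is BB with probability 1/3, Bb with probability 2/3.
Summing over parental genotype combinations, P(offspring has genotype BB) = 1/9·1 + 2/9·1/2 + 2/9·1/2 + 4/9·1/4 = 4/9.

4/9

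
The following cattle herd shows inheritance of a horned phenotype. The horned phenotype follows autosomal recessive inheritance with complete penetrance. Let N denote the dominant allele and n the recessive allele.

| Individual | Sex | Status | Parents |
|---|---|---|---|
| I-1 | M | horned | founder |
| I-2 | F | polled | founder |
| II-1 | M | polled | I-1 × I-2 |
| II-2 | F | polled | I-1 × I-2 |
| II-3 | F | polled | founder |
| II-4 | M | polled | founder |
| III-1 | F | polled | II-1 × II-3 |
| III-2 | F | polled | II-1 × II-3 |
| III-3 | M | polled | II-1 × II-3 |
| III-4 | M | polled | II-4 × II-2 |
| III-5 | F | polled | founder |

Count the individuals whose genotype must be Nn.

Obligate heterozygotes: II-1 is polled so carries N and received n from I-1 (nn), so II-1 is Nn; II-2 is polled so carries N and received n from I-1 (nn), so II-2 is Nn.
Every other individual is either homozygous by phenotype or has at least one consistent homozygous assignment, so the count is 2.

2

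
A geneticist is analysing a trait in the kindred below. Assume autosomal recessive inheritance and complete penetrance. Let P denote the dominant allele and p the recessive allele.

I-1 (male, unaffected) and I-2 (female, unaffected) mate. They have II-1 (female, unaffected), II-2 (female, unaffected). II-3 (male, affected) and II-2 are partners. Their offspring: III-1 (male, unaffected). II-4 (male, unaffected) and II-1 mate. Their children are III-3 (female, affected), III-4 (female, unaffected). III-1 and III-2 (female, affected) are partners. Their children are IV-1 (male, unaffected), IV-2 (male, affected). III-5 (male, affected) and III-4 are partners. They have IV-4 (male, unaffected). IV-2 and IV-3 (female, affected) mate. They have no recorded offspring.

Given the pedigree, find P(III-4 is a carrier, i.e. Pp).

II-4 is unaffected so carries P and passed p to III-3 (pp), so II-4 is Pp.
II-1 is unaffected so carries P and passed p to III-3 (pp), so II-1 is Pp.
Their cross gives offspring ratios 1/4 PP : 1/2 Pp : 1/4 pp. Conditioning on III-4 being unaffected, P(Pp) = 1/2 / 3/4 = 2/3 before taking III-4's own offspring into account.
III-5 is affected, so III-5 is pp.
Now use III-4's offspring. Probability of each recorded status — unaffected son IV-4: 1/2 if III-4 is Pp, 1 if PP.
Bayes: P(Pp) = 2/3·1/2 / (2/3·1/2 + 1/3·1) = 1/2.

1/2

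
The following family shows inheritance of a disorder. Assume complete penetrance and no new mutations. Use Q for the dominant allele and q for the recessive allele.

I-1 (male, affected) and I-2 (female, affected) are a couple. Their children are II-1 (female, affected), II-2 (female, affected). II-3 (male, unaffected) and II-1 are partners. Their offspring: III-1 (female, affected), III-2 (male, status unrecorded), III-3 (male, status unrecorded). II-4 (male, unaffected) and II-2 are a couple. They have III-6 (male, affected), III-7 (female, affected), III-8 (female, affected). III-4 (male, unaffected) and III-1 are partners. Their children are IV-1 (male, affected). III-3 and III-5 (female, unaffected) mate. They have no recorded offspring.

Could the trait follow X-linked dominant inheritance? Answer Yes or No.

Yes

A consistent assignment under X-linked dominant exists: I-1 X^Q Y, I-2 X^Q X^Q, II-1 X^Q X^Q, II-2 X^Q X^Q, II-3 X^q Y, II-4 X^q Y, III-1 X^Q X^q, III-2 X^Q Y, III-3 X^Q Y, III-4 X^q Y, III-5 X^q X^q, III-6 X^Q Y, III-7 X^Q X^q, III-8 X^Q X^q, IV-1 X^Q Y.
In this assignment every recorded phenotype matches its genotype and every non-founder's genotype is obtainable from its parents' genotypes, so the pedigree is consistent.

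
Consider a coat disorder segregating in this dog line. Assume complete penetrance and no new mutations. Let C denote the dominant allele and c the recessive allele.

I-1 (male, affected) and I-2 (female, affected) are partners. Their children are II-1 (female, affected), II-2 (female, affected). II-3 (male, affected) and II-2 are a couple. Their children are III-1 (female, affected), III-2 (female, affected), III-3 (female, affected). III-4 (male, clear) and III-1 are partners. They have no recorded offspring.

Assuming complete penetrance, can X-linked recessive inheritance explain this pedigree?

Yes

A consistent assignment under X-linked recessive exists: I-1 X^c Y, I-2 X^c X^c, II-1 X^c X^c, II-2 X^c X^c, II-3 X^c Y, III-1 X^c X^c, III-2 X^c X^c, III-3 X^c X^c, III-4 X^C Y.
In this assignment every recorded phenotype matches its genotype and every non-founder's genotype is obtainable from its parents' genotypes, so the pedigree is consistent.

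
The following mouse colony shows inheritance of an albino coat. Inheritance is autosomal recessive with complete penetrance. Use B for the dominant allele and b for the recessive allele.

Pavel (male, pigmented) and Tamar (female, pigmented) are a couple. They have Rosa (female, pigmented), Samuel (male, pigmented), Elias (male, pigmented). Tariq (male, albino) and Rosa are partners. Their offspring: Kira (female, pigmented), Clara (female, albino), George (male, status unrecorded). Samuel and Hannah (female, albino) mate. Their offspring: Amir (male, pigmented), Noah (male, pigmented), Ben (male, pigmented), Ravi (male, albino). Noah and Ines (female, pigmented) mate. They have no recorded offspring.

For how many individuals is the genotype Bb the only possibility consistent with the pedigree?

6

Obligate heterozygotes: Rosa is pigmented so carries B and passed b to Clara (bb), so Rosa is Bb; Samuel is pigmented so carries B and passed b to Ravi (bb), so Samuel is Bb; Kira is pigmented so carries B and received b from Tariq (bb), so Kira is Bb; Amir is pigmented so carries B and received b from Hannah (bb), so Amir is Bb; Noah is pigmented so carries B and received b from Hannah (bb), so Noah is Bb; Ben is pigmented so carries B and received b from Hannah (bb), so Ben is Bb.
Every other individual is either homozygous by phenotype or has at least one consistent homozygous assignment, so the count is 6.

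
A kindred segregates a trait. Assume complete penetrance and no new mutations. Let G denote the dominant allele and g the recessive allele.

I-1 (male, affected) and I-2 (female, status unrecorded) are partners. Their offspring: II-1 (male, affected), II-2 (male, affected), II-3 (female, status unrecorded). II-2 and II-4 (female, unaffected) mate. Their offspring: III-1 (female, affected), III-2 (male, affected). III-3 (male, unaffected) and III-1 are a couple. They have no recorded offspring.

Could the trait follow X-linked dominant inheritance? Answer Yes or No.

No

Under X-linked dominant, III-2 (affected, male) cannot arise from II-2 (affected) × II-4 (unaffected).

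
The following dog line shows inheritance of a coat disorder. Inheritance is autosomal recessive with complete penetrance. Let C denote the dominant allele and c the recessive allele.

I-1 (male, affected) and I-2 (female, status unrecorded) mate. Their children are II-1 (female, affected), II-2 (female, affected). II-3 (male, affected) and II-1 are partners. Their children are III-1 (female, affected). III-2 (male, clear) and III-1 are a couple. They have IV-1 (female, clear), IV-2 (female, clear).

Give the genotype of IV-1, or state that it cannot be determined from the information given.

From phenotype alone, IV-1 is CC or Cc.
IV-1 is clear so carries C and received c from III-1 (cc), so IV-1 is Cc.

Cc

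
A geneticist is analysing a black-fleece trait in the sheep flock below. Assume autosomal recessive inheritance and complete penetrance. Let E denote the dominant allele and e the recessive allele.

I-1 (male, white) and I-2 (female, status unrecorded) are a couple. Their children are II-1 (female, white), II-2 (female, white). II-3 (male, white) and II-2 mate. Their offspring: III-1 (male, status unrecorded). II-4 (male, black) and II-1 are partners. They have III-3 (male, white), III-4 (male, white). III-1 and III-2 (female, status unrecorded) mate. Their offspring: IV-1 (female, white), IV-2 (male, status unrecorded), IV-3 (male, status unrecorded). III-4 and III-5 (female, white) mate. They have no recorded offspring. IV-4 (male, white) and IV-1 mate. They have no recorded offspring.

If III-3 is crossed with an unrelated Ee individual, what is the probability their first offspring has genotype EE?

1/4

III-3 is white so carries E and received e from II-4 (ee), so III-3 is Ee.
The cross gives 1/4 EE : 1/2 Ee : 1/4 ee, so P(offspring has genotype EE) = 1/4.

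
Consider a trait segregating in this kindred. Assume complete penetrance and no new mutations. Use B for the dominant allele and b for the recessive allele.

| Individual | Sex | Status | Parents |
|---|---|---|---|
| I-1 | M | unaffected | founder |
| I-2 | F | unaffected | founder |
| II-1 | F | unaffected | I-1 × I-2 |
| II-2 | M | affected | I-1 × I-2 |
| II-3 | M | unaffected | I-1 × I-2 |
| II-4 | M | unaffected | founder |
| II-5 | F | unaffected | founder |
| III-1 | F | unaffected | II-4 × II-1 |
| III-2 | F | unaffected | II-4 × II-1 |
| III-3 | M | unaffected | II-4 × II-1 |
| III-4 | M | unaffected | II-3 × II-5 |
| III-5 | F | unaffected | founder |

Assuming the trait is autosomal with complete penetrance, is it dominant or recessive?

recessive

I-1 and I-2 are both unaffected yet have an affected child II-2. Under dominance, an affected child requires at least one affected parent, so the trait cannot be dominant.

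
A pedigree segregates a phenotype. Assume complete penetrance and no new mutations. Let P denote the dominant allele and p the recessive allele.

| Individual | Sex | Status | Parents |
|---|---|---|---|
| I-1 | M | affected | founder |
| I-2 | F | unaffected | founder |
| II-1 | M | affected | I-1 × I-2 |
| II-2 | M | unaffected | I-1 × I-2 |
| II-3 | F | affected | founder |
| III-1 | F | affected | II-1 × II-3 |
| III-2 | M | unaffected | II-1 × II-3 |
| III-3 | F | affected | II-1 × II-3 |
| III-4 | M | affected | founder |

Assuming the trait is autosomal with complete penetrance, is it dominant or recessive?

dominant

II-1 and II-3 are both affected yet have an unaffected child III-2. Under a recessive model two affected parents are homozygous and every child would be affected, so the trait cannot be recessive.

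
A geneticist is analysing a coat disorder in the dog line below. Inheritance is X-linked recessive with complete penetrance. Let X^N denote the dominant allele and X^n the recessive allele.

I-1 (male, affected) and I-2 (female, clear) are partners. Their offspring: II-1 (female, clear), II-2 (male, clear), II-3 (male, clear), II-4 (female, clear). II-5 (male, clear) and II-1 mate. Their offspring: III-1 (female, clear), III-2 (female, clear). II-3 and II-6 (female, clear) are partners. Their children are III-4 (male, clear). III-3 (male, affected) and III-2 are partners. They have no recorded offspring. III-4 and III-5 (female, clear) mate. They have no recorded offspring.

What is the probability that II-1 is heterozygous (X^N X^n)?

II-1 is clear so carries N and received n from I-1 (X^n Y), so II-1 is X^N X^n, giving P(X^N X^n) = 1.

1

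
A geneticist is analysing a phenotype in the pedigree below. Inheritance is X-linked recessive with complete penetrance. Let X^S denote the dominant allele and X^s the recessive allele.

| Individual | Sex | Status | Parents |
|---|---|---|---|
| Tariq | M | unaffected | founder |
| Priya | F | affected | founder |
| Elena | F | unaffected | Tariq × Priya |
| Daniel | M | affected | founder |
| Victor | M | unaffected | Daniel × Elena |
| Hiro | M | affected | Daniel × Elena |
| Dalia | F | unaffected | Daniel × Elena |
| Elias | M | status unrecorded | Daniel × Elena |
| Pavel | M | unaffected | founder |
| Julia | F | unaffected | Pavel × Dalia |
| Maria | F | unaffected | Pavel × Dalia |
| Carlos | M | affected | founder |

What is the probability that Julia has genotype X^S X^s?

Pavel is unaffected, so Pavel is X^S Y.
Dalia is unaffected so carries S and received s from Daniel (X^s Y), so Dalia is X^S X^s.
Their cross gives offspring ratios 1/2 X^S X^S : 1/2 X^S X^s. Conditioning on Julia being unaffected, P(X^S X^s) = 1/2 / 1 = 1/2.

1/2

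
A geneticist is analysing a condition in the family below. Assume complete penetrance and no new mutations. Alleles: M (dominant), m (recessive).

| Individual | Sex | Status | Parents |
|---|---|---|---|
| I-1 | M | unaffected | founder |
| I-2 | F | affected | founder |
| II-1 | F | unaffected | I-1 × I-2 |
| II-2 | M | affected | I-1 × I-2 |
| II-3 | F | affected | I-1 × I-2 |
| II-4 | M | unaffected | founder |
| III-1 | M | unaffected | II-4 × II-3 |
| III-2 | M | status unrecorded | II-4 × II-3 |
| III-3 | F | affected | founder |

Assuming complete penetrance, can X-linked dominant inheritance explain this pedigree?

A consistent assignment under X-linked dominant exists: I-1 X^m Y, I-2 X^M X^m, II-1 X^m X^m, II-2 X^M Y, II-3 X^M X^m, II-4 X^m Y, III-1 X^m Y, III-2 X^M Y, III-3 X^M X^M.
In this assignment every recorded phenotype matches its genotype and every non-founder's genotype is obtainable from its parents' genotypes, so the pedigree is consistent.

Yes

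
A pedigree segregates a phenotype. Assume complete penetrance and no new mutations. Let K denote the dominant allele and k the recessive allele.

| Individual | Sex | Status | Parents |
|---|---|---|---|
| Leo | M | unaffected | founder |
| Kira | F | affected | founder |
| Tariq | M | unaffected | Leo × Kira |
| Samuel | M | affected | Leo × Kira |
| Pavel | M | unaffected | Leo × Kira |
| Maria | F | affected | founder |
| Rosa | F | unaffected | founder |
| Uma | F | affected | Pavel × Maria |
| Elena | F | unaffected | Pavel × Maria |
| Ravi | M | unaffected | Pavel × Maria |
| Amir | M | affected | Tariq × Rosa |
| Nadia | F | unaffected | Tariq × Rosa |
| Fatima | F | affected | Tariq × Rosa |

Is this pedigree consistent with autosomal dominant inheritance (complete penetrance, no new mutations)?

No

Under autosomal dominant, Amir (affected, male) cannot arise from Tariq (unaffected) × Rosa (unaffected).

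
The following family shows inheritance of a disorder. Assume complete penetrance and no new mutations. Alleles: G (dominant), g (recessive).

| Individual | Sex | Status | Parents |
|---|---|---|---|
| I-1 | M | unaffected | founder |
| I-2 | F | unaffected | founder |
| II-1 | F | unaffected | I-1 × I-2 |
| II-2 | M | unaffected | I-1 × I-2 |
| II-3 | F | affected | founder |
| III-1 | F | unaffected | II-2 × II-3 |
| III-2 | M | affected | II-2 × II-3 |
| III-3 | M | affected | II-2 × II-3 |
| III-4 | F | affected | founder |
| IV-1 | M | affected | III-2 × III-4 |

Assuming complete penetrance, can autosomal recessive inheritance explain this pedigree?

A consistent assignment under autosomal recessive exists: I-1 GG, I-2 Gg, II-1 GG, II-2 Gg, II-3 gg, III-1 Gg, III-2 gg, III-3 gg, III-4 gg, IV-1 gg.
In this assignment every recorded phenotype matches its genotype and every non-founder's genotype is obtainable from its parents' genotypes, so the pedigree is consistent.

Yes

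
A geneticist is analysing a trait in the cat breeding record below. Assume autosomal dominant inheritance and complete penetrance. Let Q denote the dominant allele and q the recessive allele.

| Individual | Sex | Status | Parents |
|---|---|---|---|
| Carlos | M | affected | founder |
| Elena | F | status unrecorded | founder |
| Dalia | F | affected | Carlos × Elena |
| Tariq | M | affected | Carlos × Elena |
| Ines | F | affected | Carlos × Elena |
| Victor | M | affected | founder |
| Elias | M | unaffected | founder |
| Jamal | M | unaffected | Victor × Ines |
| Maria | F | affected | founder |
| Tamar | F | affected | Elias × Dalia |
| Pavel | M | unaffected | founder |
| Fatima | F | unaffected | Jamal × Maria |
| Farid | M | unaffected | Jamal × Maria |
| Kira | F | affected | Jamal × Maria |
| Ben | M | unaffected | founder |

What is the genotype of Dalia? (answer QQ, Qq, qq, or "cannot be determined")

Dalia's phenotype allows QQ or Qq, and no parent or child forces a single allele at both positions; consistent genotype assignments exist with Dalia as QQ or Qq.

cannot be determined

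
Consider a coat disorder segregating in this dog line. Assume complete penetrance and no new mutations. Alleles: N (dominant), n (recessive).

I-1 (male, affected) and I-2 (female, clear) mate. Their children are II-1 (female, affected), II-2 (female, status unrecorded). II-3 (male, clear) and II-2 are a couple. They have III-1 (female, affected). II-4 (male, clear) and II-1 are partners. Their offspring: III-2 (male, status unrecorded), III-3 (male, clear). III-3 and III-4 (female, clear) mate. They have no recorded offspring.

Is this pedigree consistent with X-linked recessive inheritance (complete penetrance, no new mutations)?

No

Under X-linked recessive, III-1 (affected, female) cannot arise from II-3 (clear) × II-2 (unrecorded).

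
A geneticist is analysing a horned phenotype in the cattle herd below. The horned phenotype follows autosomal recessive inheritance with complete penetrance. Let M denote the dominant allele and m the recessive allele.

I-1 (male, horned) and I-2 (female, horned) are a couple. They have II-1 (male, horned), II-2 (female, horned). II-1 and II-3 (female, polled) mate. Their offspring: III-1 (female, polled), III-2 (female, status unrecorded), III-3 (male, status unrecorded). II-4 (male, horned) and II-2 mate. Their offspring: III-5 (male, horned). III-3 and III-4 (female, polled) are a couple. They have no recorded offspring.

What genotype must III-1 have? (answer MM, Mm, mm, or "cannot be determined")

From phenotype alone, III-1 is MM or Mm.
III-1 is polled so carries M and received m from II-1 (mm), so III-1 is Mm.

Mm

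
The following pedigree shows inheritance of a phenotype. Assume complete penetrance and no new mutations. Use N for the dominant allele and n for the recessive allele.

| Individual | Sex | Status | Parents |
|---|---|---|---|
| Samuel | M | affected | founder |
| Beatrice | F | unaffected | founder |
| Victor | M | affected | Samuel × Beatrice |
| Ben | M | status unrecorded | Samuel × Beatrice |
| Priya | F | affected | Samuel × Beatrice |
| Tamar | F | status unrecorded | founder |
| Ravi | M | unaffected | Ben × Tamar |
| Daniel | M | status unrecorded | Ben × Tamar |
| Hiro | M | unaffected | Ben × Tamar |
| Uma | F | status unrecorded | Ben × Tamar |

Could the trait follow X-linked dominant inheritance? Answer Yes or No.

Under X-linked dominant, Victor (affected, male) cannot arise from Samuel (affected) × Beatrice (unaffected).

No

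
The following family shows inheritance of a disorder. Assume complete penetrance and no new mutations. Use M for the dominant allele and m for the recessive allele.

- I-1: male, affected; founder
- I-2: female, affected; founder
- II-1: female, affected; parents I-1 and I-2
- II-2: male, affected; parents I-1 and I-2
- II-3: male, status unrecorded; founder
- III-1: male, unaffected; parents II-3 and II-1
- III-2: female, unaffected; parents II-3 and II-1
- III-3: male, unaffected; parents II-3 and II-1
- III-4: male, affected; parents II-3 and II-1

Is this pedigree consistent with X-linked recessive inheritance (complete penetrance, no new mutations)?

Under X-linked recessive, III-1 (unaffected, male) cannot arise from II-3 (unrecorded) × II-1 (affected).

No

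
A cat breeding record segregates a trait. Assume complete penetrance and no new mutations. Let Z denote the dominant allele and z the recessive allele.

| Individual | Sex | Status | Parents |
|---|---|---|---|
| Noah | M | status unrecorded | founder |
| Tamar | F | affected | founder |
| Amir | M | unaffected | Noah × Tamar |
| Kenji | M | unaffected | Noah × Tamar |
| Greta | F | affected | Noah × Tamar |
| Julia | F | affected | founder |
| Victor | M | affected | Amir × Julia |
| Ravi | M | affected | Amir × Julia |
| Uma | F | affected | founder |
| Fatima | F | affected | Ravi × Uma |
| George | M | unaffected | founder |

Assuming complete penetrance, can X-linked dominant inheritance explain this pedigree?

A consistent assignment under X-linked dominant exists: Noah X^Z Y, Tamar X^Z X^z, Amir X^z Y, Kenji X^z Y, Greta X^Z X^Z, Julia X^Z X^Z, Victor X^Z Y, Ravi X^Z Y, Uma X^Z X^Z, Fatima X^Z X^Z, George X^z Y.
In this assignment every recorded phenotype matches its genotype and every non-founder's genotype is obtainable from its parents' genotypes, so the pedigree is consistent.

Yes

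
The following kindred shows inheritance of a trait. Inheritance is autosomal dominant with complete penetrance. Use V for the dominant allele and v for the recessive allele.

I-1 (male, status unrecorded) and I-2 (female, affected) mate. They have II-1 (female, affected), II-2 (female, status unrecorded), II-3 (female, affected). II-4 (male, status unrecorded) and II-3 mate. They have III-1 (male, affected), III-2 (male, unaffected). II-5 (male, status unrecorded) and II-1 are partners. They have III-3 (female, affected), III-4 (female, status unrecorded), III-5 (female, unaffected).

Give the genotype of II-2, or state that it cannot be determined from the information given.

cannot be determined

II-2's phenotype is unrecorded, and no parent or child forces a single allele at both positions; consistent genotype assignments exist with II-2 as VV or Vv or vv.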